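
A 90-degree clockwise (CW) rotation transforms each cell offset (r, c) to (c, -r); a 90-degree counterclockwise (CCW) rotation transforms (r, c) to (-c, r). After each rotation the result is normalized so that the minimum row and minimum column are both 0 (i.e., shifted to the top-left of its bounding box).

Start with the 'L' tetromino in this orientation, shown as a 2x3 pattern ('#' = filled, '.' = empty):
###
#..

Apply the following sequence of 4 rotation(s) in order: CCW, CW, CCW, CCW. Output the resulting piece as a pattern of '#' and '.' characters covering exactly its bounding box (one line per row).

Answer: ..#
###

Derivation:
Start:
###
#..
After rotation 1 (CCW):
#.
#.
##
After rotation 2 (CW):
###
#..
After rotation 3 (CCW):
#.
#.
##
After rotation 4 (CCW):
..#
###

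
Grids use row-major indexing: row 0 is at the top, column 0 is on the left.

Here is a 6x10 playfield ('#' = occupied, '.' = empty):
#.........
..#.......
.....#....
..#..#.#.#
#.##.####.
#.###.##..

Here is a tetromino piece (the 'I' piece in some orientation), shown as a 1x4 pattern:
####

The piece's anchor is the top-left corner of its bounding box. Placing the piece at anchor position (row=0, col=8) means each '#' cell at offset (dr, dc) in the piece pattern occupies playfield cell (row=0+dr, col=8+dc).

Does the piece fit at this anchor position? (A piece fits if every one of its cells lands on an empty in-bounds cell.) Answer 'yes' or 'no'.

Check each piece cell at anchor (0, 8):
  offset (0,0) -> (0,8): empty -> OK
  offset (0,1) -> (0,9): empty -> OK
  offset (0,2) -> (0,10): out of bounds -> FAIL
  offset (0,3) -> (0,11): out of bounds -> FAIL
All cells valid: no

Answer: no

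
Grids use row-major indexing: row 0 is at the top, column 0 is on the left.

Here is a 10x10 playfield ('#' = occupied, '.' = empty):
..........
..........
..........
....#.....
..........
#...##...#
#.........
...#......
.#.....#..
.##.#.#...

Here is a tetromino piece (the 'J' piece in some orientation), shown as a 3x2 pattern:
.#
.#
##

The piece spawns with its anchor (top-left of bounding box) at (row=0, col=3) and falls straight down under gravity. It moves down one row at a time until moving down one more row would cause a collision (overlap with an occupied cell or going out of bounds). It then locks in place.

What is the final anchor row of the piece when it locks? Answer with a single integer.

Spawn at (row=0, col=3). Try each row:
  row 0: fits
  row 1: blocked -> lock at row 0

Answer: 0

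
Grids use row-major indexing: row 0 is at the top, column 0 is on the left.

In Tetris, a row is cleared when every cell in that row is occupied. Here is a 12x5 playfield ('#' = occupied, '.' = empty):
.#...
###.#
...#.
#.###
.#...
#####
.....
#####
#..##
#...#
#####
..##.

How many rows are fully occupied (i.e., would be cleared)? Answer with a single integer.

Check each row:
  row 0: 4 empty cells -> not full
  row 1: 1 empty cell -> not full
  row 2: 4 empty cells -> not full
  row 3: 1 empty cell -> not full
  row 4: 4 empty cells -> not full
  row 5: 0 empty cells -> FULL (clear)
  row 6: 5 empty cells -> not full
  row 7: 0 empty cells -> FULL (clear)
  row 8: 2 empty cells -> not full
  row 9: 3 empty cells -> not full
  row 10: 0 empty cells -> FULL (clear)
  row 11: 3 empty cells -> not full
Total rows cleared: 3

Answer: 3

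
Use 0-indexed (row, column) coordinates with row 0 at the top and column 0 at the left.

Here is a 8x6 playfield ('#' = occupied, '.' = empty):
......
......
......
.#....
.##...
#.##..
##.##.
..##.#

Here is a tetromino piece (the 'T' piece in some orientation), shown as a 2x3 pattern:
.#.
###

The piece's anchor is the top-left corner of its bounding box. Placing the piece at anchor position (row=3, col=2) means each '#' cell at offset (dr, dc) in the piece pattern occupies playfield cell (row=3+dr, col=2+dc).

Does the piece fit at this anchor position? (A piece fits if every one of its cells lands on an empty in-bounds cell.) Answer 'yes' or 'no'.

Answer: no

Derivation:
Check each piece cell at anchor (3, 2):
  offset (0,1) -> (3,3): empty -> OK
  offset (1,0) -> (4,2): occupied ('#') -> FAIL
  offset (1,1) -> (4,3): empty -> OK
  offset (1,2) -> (4,4): empty -> OK
All cells valid: no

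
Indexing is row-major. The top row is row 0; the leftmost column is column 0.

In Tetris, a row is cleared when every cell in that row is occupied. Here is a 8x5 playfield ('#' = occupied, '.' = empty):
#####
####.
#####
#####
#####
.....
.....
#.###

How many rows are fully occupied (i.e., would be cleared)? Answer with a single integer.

Check each row:
  row 0: 0 empty cells -> FULL (clear)
  row 1: 1 empty cell -> not full
  row 2: 0 empty cells -> FULL (clear)
  row 3: 0 empty cells -> FULL (clear)
  row 4: 0 empty cells -> FULL (clear)
  row 5: 5 empty cells -> not full
  row 6: 5 empty cells -> not full
  row 7: 1 empty cell -> not full
Total rows cleared: 4

Answer: 4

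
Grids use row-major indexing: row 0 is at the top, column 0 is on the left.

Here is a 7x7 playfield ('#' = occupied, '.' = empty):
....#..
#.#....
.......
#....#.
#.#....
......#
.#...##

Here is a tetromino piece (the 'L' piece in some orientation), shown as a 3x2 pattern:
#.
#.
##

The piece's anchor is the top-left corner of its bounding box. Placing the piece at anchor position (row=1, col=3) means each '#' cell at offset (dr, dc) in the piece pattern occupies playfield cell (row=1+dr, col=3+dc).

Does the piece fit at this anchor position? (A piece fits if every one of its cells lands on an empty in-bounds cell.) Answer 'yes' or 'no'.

Answer: yes

Derivation:
Check each piece cell at anchor (1, 3):
  offset (0,0) -> (1,3): empty -> OK
  offset (1,0) -> (2,3): empty -> OK
  offset (2,0) -> (3,3): empty -> OK
  offset (2,1) -> (3,4): empty -> OK
All cells valid: yes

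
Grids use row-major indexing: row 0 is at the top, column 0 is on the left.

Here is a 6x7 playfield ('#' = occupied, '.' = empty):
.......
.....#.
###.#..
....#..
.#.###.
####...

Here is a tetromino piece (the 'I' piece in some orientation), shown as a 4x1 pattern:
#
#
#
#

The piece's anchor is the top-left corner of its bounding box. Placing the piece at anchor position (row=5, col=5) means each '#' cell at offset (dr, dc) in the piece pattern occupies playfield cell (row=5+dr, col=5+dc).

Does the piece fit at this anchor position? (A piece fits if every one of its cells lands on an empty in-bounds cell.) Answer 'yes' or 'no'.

Check each piece cell at anchor (5, 5):
  offset (0,0) -> (5,5): empty -> OK
  offset (1,0) -> (6,5): out of bounds -> FAIL
  offset (2,0) -> (7,5): out of bounds -> FAIL
  offset (3,0) -> (8,5): out of bounds -> FAIL
All cells valid: no

Answer: no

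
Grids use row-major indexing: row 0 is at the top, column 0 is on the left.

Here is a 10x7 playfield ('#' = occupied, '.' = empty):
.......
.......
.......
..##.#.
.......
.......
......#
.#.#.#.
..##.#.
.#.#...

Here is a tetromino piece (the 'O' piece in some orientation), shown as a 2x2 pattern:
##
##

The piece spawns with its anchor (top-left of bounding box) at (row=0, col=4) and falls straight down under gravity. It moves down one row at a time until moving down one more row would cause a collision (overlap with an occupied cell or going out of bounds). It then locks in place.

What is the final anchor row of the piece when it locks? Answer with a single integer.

Spawn at (row=0, col=4). Try each row:
  row 0: fits
  row 1: fits
  row 2: blocked -> lock at row 1

Answer: 1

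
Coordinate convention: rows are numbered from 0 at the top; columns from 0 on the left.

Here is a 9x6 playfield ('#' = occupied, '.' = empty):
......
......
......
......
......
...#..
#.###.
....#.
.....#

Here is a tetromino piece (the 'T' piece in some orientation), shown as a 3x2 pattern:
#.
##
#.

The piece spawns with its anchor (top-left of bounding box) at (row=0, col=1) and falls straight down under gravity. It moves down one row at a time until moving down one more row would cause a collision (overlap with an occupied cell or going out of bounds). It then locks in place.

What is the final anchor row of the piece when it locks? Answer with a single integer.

Answer: 4

Derivation:
Spawn at (row=0, col=1). Try each row:
  row 0: fits
  row 1: fits
  row 2: fits
  row 3: fits
  row 4: fits
  row 5: blocked -> lock at row 4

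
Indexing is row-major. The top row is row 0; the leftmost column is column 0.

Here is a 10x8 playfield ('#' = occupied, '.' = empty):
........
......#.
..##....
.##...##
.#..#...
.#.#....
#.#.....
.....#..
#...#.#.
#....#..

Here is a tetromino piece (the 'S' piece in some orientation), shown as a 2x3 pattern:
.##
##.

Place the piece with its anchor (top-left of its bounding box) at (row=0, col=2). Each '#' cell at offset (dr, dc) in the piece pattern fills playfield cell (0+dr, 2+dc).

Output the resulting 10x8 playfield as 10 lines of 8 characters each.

Answer: ...##...
..##..#.
..##....
.##...##
.#..#...
.#.#....
#.#.....
.....#..
#...#.#.
#....#..

Derivation:
Fill (0+0,2+1) = (0,3)
Fill (0+0,2+2) = (0,4)
Fill (0+1,2+0) = (1,2)
Fill (0+1,2+1) = (1,3)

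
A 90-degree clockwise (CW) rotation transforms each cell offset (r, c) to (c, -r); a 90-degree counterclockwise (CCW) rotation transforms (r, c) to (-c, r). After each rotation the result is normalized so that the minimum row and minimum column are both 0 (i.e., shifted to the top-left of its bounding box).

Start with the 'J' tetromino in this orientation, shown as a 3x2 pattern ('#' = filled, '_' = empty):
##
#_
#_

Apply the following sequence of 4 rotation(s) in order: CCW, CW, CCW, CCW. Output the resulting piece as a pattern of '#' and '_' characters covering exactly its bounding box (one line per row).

Start:
##
#_
#_
After rotation 1 (CCW):
#__
###
After rotation 2 (CW):
##
#_
#_
After rotation 3 (CCW):
#__
###
After rotation 4 (CCW):
_#
_#
##

Answer: _#
_#
##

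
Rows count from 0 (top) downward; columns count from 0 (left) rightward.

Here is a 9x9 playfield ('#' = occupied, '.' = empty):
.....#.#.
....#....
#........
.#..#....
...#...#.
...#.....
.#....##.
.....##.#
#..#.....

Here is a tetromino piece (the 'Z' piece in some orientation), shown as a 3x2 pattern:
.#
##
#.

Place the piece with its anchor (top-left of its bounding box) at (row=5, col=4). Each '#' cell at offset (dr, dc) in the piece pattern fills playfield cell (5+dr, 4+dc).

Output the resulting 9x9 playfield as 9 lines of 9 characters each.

Answer: .....#.#.
....#....
#........
.#..#....
...#...#.
...#.#...
.#..####.
....###.#
#..#.....

Derivation:
Fill (5+0,4+1) = (5,5)
Fill (5+1,4+0) = (6,4)
Fill (5+1,4+1) = (6,5)
Fill (5+2,4+0) = (7,4)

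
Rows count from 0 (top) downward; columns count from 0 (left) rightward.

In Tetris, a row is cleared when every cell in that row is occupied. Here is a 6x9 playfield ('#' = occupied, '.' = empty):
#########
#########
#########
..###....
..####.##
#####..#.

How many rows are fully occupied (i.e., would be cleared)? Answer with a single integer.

Check each row:
  row 0: 0 empty cells -> FULL (clear)
  row 1: 0 empty cells -> FULL (clear)
  row 2: 0 empty cells -> FULL (clear)
  row 3: 6 empty cells -> not full
  row 4: 3 empty cells -> not full
  row 5: 3 empty cells -> not full
Total rows cleared: 3

Answer: 3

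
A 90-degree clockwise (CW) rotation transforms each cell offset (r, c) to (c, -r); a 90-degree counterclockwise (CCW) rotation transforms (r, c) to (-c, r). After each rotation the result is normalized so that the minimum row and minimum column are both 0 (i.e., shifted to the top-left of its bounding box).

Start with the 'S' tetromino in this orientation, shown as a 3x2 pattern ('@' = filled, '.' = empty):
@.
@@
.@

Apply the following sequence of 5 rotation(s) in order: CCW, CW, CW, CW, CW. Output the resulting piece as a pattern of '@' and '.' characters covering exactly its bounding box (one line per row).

Start:
@.
@@
.@
After rotation 1 (CCW):
.@@
@@.
After rotation 2 (CW):
@.
@@
.@
After rotation 3 (CW):
.@@
@@.
After rotation 4 (CW):
@.
@@
.@
After rotation 5 (CW):
.@@
@@.

Answer: .@@
@@.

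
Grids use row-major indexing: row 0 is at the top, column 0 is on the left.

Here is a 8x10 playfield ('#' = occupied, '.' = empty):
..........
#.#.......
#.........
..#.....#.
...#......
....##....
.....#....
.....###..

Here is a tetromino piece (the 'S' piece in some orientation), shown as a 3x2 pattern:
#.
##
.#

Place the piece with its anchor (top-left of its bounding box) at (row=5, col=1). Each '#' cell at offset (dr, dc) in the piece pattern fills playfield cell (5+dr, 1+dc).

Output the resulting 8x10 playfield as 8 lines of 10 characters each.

Answer: ..........
#.#.......
#.........
..#.....#.
...#......
.#..##....
.##..#....
..#..###..

Derivation:
Fill (5+0,1+0) = (5,1)
Fill (5+1,1+0) = (6,1)
Fill (5+1,1+1) = (6,2)
Fill (5+2,1+1) = (7,2)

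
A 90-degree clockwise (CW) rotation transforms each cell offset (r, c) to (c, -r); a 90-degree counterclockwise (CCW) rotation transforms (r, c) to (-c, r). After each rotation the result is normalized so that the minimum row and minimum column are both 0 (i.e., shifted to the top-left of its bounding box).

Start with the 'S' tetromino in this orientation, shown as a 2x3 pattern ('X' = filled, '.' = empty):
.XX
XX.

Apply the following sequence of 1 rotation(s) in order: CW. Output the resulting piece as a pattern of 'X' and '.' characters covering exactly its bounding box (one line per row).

Answer: X.
XX
.X

Derivation:
Start:
.XX
XX.
After rotation 1 (CW):
X.
XX
.X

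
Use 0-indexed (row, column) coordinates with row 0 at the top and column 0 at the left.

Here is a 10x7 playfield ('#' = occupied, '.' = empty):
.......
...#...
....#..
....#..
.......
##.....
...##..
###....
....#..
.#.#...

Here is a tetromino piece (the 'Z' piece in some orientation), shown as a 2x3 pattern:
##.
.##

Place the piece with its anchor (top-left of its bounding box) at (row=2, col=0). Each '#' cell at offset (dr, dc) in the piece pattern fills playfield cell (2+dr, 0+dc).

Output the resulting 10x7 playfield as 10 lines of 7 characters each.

Answer: .......
...#...
##..#..
.##.#..
.......
##.....
...##..
###....
....#..
.#.#...

Derivation:
Fill (2+0,0+0) = (2,0)
Fill (2+0,0+1) = (2,1)
Fill (2+1,0+1) = (3,1)
Fill (2+1,0+2) = (3,2)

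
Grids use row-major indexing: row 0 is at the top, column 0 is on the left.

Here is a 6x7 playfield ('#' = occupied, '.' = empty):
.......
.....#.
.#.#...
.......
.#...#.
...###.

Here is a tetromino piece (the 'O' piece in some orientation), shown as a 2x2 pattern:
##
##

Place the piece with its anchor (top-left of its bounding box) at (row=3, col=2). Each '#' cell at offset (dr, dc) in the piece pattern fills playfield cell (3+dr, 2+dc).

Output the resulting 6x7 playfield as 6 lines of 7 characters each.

Answer: .......
.....#.
.#.#...
..##...
.###.#.
...###.

Derivation:
Fill (3+0,2+0) = (3,2)
Fill (3+0,2+1) = (3,3)
Fill (3+1,2+0) = (4,2)
Fill (3+1,2+1) = (4,3)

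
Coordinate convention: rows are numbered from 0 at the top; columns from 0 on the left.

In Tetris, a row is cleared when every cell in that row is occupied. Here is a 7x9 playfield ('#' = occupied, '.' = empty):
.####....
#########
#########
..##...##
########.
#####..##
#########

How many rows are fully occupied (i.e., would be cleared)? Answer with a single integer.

Answer: 3

Derivation:
Check each row:
  row 0: 5 empty cells -> not full
  row 1: 0 empty cells -> FULL (clear)
  row 2: 0 empty cells -> FULL (clear)
  row 3: 5 empty cells -> not full
  row 4: 1 empty cell -> not full
  row 5: 2 empty cells -> not full
  row 6: 0 empty cells -> FULL (clear)
Total rows cleared: 3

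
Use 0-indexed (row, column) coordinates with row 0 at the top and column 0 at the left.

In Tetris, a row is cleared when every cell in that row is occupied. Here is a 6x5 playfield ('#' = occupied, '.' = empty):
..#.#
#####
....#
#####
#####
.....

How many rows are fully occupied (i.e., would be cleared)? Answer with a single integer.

Answer: 3

Derivation:
Check each row:
  row 0: 3 empty cells -> not full
  row 1: 0 empty cells -> FULL (clear)
  row 2: 4 empty cells -> not full
  row 3: 0 empty cells -> FULL (clear)
  row 4: 0 empty cells -> FULL (clear)
  row 5: 5 empty cells -> not full
Total rows cleared: 3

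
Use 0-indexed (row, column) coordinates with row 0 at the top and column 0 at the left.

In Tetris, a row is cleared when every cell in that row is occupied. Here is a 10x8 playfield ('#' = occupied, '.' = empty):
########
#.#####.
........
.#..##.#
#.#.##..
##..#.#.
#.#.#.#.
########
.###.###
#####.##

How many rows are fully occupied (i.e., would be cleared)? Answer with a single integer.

Answer: 2

Derivation:
Check each row:
  row 0: 0 empty cells -> FULL (clear)
  row 1: 2 empty cells -> not full
  row 2: 8 empty cells -> not full
  row 3: 4 empty cells -> not full
  row 4: 4 empty cells -> not full
  row 5: 4 empty cells -> not full
  row 6: 4 empty cells -> not full
  row 7: 0 empty cells -> FULL (clear)
  row 8: 2 empty cells -> not full
  row 9: 1 empty cell -> not full
Total rows cleared: 2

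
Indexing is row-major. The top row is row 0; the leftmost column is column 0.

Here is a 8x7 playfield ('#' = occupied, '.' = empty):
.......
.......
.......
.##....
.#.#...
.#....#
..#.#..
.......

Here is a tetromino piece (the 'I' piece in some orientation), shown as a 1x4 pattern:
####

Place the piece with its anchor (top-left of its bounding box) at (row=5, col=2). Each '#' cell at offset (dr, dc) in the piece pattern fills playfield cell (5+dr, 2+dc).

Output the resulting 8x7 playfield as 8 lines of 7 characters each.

Fill (5+0,2+0) = (5,2)
Fill (5+0,2+1) = (5,3)
Fill (5+0,2+2) = (5,4)
Fill (5+0,2+3) = (5,5)

Answer: .......
.......
.......
.##....
.#.#...
.######
..#.#..
.......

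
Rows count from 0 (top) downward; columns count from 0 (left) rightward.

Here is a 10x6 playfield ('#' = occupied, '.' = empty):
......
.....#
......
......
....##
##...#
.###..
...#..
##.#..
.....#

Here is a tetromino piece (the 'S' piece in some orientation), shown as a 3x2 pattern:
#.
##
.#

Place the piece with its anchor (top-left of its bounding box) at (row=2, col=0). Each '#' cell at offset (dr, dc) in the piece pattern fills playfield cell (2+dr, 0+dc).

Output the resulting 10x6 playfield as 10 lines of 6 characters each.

Answer: ......
.....#
#.....
##....
.#..##
##...#
.###..
...#..
##.#..
.....#

Derivation:
Fill (2+0,0+0) = (2,0)
Fill (2+1,0+0) = (3,0)
Fill (2+1,0+1) = (3,1)
Fill (2+2,0+1) = (4,1)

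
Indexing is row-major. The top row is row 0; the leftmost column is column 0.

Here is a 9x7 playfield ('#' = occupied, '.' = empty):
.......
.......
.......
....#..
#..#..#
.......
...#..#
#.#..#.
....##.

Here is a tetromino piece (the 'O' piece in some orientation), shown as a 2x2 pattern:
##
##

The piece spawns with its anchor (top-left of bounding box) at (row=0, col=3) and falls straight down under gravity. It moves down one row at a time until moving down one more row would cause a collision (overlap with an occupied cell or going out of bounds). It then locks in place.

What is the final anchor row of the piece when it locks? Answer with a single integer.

Spawn at (row=0, col=3). Try each row:
  row 0: fits
  row 1: fits
  row 2: blocked -> lock at row 1

Answer: 1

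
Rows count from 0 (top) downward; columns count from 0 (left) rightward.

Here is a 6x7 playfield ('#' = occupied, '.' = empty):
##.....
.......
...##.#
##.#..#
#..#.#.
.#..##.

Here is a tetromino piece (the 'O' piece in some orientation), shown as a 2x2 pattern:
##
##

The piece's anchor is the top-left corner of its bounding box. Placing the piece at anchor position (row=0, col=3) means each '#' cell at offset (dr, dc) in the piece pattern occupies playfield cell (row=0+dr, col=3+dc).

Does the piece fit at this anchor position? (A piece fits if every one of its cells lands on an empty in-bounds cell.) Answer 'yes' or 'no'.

Answer: yes

Derivation:
Check each piece cell at anchor (0, 3):
  offset (0,0) -> (0,3): empty -> OK
  offset (0,1) -> (0,4): empty -> OK
  offset (1,0) -> (1,3): empty -> OK
  offset (1,1) -> (1,4): empty -> OK
All cells valid: yes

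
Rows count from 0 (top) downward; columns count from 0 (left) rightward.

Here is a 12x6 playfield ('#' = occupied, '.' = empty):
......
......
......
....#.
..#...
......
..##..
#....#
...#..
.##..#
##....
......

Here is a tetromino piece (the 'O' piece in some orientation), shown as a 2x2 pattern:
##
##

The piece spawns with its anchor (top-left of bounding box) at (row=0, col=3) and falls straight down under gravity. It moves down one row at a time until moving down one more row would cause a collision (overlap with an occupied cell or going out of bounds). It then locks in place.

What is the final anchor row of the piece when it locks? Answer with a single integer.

Answer: 1

Derivation:
Spawn at (row=0, col=3). Try each row:
  row 0: fits
  row 1: fits
  row 2: blocked -> lock at row 1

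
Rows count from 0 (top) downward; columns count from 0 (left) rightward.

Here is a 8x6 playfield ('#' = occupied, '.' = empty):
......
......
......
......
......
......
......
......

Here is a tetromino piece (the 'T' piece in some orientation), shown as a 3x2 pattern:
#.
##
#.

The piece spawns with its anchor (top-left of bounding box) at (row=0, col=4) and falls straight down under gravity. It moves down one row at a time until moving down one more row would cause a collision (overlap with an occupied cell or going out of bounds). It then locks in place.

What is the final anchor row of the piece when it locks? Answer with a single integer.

Spawn at (row=0, col=4). Try each row:
  row 0: fits
  row 1: fits
  row 2: fits
  row 3: fits
  row 4: fits
  row 5: fits
  row 6: blocked -> lock at row 5

Answer: 5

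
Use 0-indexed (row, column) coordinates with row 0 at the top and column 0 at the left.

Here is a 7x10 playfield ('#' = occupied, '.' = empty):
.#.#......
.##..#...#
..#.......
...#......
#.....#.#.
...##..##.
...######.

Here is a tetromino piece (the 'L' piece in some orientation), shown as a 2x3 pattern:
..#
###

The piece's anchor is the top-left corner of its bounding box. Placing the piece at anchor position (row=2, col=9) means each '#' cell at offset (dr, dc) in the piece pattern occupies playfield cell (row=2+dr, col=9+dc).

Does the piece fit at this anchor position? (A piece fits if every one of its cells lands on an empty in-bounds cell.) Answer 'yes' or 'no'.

Check each piece cell at anchor (2, 9):
  offset (0,2) -> (2,11): out of bounds -> FAIL
  offset (1,0) -> (3,9): empty -> OK
  offset (1,1) -> (3,10): out of bounds -> FAIL
  offset (1,2) -> (3,11): out of bounds -> FAIL
All cells valid: no

Answer: no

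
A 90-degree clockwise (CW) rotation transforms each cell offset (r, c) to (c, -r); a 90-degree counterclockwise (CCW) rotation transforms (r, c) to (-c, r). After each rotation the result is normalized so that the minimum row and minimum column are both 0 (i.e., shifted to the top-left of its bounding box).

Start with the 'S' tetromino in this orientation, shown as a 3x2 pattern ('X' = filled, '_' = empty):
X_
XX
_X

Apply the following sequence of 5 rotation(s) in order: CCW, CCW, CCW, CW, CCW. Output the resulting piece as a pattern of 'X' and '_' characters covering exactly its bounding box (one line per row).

Answer: _XX
XX_

Derivation:
Start:
X_
XX
_X
After rotation 1 (CCW):
_XX
XX_
After rotation 2 (CCW):
X_
XX
_X
After rotation 3 (CCW):
_XX
XX_
After rotation 4 (CW):
X_
XX
_X
After rotation 5 (CCW):
_XX
XX_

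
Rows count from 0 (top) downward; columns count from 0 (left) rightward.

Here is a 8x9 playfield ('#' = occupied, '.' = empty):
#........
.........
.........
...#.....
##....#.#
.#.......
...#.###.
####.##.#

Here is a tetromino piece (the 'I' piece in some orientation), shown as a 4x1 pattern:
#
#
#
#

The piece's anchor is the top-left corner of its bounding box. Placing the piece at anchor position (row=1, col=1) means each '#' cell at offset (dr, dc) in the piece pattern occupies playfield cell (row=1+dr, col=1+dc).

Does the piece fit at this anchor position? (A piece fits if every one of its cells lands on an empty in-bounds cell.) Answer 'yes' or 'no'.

Answer: no

Derivation:
Check each piece cell at anchor (1, 1):
  offset (0,0) -> (1,1): empty -> OK
  offset (1,0) -> (2,1): empty -> OK
  offset (2,0) -> (3,1): empty -> OK
  offset (3,0) -> (4,1): occupied ('#') -> FAIL
All cells valid: no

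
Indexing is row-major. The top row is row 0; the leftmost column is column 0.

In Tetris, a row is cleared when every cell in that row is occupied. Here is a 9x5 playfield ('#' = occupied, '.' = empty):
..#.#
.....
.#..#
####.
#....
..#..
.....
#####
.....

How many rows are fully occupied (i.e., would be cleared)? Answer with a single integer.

Answer: 1

Derivation:
Check each row:
  row 0: 3 empty cells -> not full
  row 1: 5 empty cells -> not full
  row 2: 3 empty cells -> not full
  row 3: 1 empty cell -> not full
  row 4: 4 empty cells -> not full
  row 5: 4 empty cells -> not full
  row 6: 5 empty cells -> not full
  row 7: 0 empty cells -> FULL (clear)
  row 8: 5 empty cells -> not full
Total rows cleared: 1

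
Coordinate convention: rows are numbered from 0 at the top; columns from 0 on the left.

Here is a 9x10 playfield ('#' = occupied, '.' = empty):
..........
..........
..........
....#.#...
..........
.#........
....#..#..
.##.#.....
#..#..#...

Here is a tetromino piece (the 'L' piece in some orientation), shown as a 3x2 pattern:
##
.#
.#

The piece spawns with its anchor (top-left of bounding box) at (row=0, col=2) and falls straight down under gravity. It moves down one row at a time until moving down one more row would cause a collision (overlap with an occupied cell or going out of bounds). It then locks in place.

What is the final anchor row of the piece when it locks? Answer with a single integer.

Spawn at (row=0, col=2). Try each row:
  row 0: fits
  row 1: fits
  row 2: fits
  row 3: fits
  row 4: fits
  row 5: fits
  row 6: blocked -> lock at row 5

Answer: 5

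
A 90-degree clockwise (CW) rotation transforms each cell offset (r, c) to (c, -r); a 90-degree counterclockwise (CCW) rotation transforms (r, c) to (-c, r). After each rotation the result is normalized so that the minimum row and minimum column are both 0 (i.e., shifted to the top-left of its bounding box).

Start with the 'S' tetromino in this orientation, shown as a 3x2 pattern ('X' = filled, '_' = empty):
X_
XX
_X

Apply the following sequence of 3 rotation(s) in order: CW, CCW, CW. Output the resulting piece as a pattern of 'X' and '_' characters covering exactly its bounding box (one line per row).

Start:
X_
XX
_X
After rotation 1 (CW):
_XX
XX_
After rotation 2 (CCW):
X_
XX
_X
After rotation 3 (CW):
_XX
XX_

Answer: _XX
XX_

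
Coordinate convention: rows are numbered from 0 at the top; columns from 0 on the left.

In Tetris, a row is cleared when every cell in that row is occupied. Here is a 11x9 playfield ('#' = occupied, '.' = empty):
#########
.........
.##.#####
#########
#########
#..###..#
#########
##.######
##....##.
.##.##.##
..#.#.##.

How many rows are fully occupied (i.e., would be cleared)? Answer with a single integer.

Check each row:
  row 0: 0 empty cells -> FULL (clear)
  row 1: 9 empty cells -> not full
  row 2: 2 empty cells -> not full
  row 3: 0 empty cells -> FULL (clear)
  row 4: 0 empty cells -> FULL (clear)
  row 5: 4 empty cells -> not full
  row 6: 0 empty cells -> FULL (clear)
  row 7: 1 empty cell -> not full
  row 8: 5 empty cells -> not full
  row 9: 3 empty cells -> not full
  row 10: 5 empty cells -> not full
Total rows cleared: 4

Answer: 4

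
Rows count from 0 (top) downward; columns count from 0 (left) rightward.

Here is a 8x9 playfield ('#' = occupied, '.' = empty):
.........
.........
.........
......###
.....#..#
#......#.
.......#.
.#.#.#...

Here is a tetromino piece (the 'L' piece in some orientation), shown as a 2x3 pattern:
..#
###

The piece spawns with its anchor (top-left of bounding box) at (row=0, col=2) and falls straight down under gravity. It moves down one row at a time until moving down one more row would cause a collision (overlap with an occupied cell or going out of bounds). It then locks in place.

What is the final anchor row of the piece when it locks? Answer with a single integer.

Spawn at (row=0, col=2). Try each row:
  row 0: fits
  row 1: fits
  row 2: fits
  row 3: fits
  row 4: fits
  row 5: fits
  row 6: blocked -> lock at row 5

Answer: 5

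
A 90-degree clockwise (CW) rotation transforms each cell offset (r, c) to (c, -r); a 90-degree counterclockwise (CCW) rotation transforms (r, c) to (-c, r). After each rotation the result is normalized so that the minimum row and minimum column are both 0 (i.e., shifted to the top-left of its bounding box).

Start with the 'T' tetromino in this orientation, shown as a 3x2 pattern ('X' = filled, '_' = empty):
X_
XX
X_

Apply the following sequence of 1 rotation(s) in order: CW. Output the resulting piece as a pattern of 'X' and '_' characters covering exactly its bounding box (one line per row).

Answer: XXX
_X_

Derivation:
Start:
X_
XX
X_
After rotation 1 (CW):
XXX
_X_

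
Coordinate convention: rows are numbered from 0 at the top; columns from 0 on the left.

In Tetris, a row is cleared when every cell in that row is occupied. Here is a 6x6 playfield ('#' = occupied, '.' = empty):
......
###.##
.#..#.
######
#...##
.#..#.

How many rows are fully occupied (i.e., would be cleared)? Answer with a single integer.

Answer: 1

Derivation:
Check each row:
  row 0: 6 empty cells -> not full
  row 1: 1 empty cell -> not full
  row 2: 4 empty cells -> not full
  row 3: 0 empty cells -> FULL (clear)
  row 4: 3 empty cells -> not full
  row 5: 4 empty cells -> not full
Total rows cleared: 1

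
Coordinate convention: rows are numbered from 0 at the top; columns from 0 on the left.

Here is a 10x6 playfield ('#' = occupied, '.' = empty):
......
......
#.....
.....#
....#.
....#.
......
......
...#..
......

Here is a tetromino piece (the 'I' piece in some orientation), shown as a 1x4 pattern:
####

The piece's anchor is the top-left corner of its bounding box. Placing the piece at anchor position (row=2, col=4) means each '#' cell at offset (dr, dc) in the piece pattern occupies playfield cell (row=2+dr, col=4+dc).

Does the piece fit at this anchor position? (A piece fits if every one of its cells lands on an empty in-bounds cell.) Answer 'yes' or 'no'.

Check each piece cell at anchor (2, 4):
  offset (0,0) -> (2,4): empty -> OK
  offset (0,1) -> (2,5): empty -> OK
  offset (0,2) -> (2,6): out of bounds -> FAIL
  offset (0,3) -> (2,7): out of bounds -> FAIL
All cells valid: no

Answer: no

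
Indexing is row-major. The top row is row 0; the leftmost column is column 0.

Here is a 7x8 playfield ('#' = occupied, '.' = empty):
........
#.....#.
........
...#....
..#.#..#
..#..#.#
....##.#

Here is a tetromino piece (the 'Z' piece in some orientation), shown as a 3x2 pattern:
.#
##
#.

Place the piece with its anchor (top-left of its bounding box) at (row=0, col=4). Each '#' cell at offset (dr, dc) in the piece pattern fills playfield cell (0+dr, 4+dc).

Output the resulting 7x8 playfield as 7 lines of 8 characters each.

Answer: .....#..
#...###.
....#...
...#....
..#.#..#
..#..#.#
....##.#

Derivation:
Fill (0+0,4+1) = (0,5)
Fill (0+1,4+0) = (1,4)
Fill (0+1,4+1) = (1,5)
Fill (0+2,4+0) = (2,4)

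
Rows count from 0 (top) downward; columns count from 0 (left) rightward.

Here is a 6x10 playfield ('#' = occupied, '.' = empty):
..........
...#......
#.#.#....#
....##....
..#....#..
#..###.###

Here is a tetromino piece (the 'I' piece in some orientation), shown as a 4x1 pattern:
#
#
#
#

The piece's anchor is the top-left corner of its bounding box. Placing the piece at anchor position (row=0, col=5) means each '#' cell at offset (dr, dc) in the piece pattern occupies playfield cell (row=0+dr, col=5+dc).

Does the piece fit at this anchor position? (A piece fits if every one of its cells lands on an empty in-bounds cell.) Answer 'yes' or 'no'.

Answer: no

Derivation:
Check each piece cell at anchor (0, 5):
  offset (0,0) -> (0,5): empty -> OK
  offset (1,0) -> (1,5): empty -> OK
  offset (2,0) -> (2,5): empty -> OK
  offset (3,0) -> (3,5): occupied ('#') -> FAIL
All cells valid: no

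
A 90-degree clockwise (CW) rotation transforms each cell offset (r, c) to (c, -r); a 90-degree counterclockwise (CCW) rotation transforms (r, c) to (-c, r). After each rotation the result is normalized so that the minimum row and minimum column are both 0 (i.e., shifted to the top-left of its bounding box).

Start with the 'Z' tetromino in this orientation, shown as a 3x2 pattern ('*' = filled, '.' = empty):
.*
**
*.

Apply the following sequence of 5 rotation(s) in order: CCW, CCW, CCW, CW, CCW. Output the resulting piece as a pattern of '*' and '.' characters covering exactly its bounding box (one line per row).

Answer: **.
.**

Derivation:
Start:
.*
**
*.
After rotation 1 (CCW):
**.
.**
After rotation 2 (CCW):
.*
**
*.
After rotation 3 (CCW):
**.
.**
After rotation 4 (CW):
.*
**
*.
After rotation 5 (CCW):
**.
.**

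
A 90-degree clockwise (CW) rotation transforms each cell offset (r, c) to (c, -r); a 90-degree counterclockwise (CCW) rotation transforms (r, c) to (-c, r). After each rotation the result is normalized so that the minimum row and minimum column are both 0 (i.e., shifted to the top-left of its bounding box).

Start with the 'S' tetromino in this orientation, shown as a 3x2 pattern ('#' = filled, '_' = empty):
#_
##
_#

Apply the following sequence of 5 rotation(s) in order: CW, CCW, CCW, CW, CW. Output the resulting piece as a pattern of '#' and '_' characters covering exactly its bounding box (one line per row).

Answer: _##
##_

Derivation:
Start:
#_
##
_#
After rotation 1 (CW):
_##
##_
After rotation 2 (CCW):
#_
##
_#
After rotation 3 (CCW):
_##
##_
After rotation 4 (CW):
#_
##
_#
After rotation 5 (CW):
_##
##_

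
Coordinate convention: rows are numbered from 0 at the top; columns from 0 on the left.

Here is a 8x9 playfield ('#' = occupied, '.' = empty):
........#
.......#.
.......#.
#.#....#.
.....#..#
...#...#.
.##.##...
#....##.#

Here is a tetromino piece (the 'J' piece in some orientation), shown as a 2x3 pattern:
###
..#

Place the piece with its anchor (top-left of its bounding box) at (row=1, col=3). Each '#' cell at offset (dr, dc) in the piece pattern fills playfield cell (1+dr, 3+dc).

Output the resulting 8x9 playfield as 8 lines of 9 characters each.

Answer: ........#
...###.#.
.....#.#.
#.#....#.
.....#..#
...#...#.
.##.##...
#....##.#

Derivation:
Fill (1+0,3+0) = (1,3)
Fill (1+0,3+1) = (1,4)
Fill (1+0,3+2) = (1,5)
Fill (1+1,3+2) = (2,5)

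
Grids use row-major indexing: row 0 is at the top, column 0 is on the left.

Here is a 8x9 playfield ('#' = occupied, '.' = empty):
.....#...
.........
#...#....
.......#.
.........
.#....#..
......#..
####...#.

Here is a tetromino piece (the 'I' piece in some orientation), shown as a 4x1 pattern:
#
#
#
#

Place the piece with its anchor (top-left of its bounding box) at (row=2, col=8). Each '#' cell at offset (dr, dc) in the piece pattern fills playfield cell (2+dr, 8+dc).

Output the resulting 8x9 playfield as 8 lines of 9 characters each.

Fill (2+0,8+0) = (2,8)
Fill (2+1,8+0) = (3,8)
Fill (2+2,8+0) = (4,8)
Fill (2+3,8+0) = (5,8)

Answer: .....#...
.........
#...#...#
.......##
........#
.#....#.#
......#..
####...#.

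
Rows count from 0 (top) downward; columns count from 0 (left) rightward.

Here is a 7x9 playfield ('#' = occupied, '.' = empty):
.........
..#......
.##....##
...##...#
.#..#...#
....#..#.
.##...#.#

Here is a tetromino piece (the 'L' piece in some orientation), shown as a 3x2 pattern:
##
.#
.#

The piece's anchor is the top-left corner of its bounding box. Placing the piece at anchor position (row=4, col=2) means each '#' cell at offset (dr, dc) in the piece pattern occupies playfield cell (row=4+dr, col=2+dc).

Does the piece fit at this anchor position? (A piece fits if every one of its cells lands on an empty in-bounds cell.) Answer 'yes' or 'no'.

Check each piece cell at anchor (4, 2):
  offset (0,0) -> (4,2): empty -> OK
  offset (0,1) -> (4,3): empty -> OK
  offset (1,1) -> (5,3): empty -> OK
  offset (2,1) -> (6,3): empty -> OK
All cells valid: yes

Answer: yes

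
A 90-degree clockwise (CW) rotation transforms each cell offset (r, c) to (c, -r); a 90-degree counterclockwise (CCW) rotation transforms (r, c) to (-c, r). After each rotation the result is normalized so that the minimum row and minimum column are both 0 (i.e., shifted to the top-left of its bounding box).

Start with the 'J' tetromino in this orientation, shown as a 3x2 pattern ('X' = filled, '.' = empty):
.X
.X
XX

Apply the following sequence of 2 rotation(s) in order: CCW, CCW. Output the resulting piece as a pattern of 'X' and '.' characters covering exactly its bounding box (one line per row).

Answer: XX
X.
X.

Derivation:
Start:
.X
.X
XX
After rotation 1 (CCW):
XXX
..X
After rotation 2 (CCW):
XX
X.
X.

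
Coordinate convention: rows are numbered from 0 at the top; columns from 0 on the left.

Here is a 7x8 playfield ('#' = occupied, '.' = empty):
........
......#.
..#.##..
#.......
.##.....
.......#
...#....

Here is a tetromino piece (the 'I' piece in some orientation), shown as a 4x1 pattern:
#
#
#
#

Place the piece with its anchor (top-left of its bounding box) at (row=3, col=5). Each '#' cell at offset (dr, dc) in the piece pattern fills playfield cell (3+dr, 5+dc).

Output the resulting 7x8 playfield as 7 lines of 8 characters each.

Fill (3+0,5+0) = (3,5)
Fill (3+1,5+0) = (4,5)
Fill (3+2,5+0) = (5,5)
Fill (3+3,5+0) = (6,5)

Answer: ........
......#.
..#.##..
#....#..
.##..#..
.....#.#
...#.#..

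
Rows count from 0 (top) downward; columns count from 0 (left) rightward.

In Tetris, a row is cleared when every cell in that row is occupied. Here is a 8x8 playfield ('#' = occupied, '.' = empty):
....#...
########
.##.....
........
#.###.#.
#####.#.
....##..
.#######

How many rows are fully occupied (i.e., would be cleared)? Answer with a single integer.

Answer: 1

Derivation:
Check each row:
  row 0: 7 empty cells -> not full
  row 1: 0 empty cells -> FULL (clear)
  row 2: 6 empty cells -> not full
  row 3: 8 empty cells -> not full
  row 4: 3 empty cells -> not full
  row 5: 2 empty cells -> not full
  row 6: 6 empty cells -> not full
  row 7: 1 empty cell -> not full
Total rows cleared: 1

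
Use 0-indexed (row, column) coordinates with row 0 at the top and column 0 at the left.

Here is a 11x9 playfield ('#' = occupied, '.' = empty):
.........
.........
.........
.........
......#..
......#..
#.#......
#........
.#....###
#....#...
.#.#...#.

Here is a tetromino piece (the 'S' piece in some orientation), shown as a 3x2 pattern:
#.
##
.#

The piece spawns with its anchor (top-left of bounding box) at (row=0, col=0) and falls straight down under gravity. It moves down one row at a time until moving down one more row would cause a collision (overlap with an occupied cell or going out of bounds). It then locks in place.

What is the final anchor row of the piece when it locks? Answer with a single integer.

Answer: 4

Derivation:
Spawn at (row=0, col=0). Try each row:
  row 0: fits
  row 1: fits
  row 2: fits
  row 3: fits
  row 4: fits
  row 5: blocked -> lock at row 4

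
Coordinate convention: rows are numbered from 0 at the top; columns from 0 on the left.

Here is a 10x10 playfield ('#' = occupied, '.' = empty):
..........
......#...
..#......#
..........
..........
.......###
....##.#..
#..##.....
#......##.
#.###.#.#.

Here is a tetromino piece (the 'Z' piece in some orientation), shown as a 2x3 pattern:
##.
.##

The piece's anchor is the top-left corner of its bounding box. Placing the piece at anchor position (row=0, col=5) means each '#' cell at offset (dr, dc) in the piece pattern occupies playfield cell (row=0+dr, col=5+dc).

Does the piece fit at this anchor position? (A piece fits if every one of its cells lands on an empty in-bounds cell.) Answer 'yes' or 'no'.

Answer: no

Derivation:
Check each piece cell at anchor (0, 5):
  offset (0,0) -> (0,5): empty -> OK
  offset (0,1) -> (0,6): empty -> OK
  offset (1,1) -> (1,6): occupied ('#') -> FAIL
  offset (1,2) -> (1,7): empty -> OK
All cells valid: no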